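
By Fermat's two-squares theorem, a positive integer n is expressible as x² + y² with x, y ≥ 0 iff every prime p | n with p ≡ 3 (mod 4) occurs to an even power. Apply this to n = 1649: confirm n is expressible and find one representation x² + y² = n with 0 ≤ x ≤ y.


Step 1: Factor n = 1649 = 17 · 97.
Step 2: Check the mod-4 condition on each prime factor: 17 ≡ 1 (mod 4), exponent 1; 97 ≡ 1 (mod 4), exponent 1.
All primes ≡ 3 (mod 4) appear to even exponent (or don't appear), so by the two-squares theorem n IS expressible as a sum of two squares.
Step 3: Build a representation. Here n = 17 · 97 is a product of primes ≡ 1 (mod 4). Each prime p ≡ 1 (mod 4) is itself a sum of two squares; find a² by testing p − a² for a perfect square:
  17: 17 − 1² = 16 = 4² ⇒ 17 = 1² + 4².
  97: 97 − 1² = 96, 97 − 2² = 93, 97 − 3² = 88, 97 − 4² = 81 = 9² ⇒ 97 = 4² + 9².
  Combine using the Brahmagupta–Fibonacci identity (a² + b²)(c² + d²) = (ac − bd)² + (ad + bc)² = (ac + bd)² + (ad − bc)²:
  17 · 97 = 1649: from (1² + 4²)(4² + 9²), take (1·4 − 4·9, 1·9 + 4·4) = (4 − 36, 9 + 16) = (-32, 25); dropping signs (only squares matter) gives (32, 25); check 32² + 25² = 1024 + 625 = 1649 ✓.
Step 4: Order so x ≤ y and verify: 25² + 32² = 625 + 1024 = 1649 = n. ✓

n = 1649 = 25² + 32² (one valid representation with x ≤ y).


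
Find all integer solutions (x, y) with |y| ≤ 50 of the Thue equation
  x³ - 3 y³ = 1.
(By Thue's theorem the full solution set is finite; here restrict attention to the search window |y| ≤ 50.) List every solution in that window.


The equation is x³ - 3y³ = 1. For fixed y, x³ = 3·y³ + 1, so a solution requires the RHS to be a perfect cube.
Strategy: iterate y from -50 to 50, compute RHS = 3·y³ + 1, and check whether it is a (positive or negative) perfect cube.
Check small values of y:
  y = 0: RHS = 1 = (1)³ ⇒ x = 1 works.
  y = 1: RHS = 4 is not a perfect cube.
  y = -1: RHS = -2 is not a perfect cube.
  y = 2: RHS = 25 is not a perfect cube.
  y = -2: RHS = -23 is not a perfect cube.
  y = 3: RHS = 82 is not a perfect cube.
  y = -3: RHS = -80 is not a perfect cube.
Continuing the search up to |y| = 50 finds no further solutions beyond those listed.
Collected solutions: (1, 0).

Solutions (with |y| ≤ 50): (1, 0).


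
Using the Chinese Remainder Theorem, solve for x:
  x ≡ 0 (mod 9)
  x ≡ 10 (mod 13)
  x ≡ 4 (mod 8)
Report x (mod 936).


Moduli 9, 13, 8 are pairwise coprime; by CRT there is a unique solution modulo M = 9 · 13 · 8 = 936.
Solve pairwise, accumulating the modulus:
  Start with x ≡ 0 (mod 9).
  Combine with x ≡ 10 (mod 13): since gcd(9, 13) = 1, we get a unique residue mod 117.
    Write x = 0 + 9·t and substitute into x ≡ 10 (mod 13): 9·t ≡ 10 − 0 = 10 (mod 13).
    The inverse of 9 mod 13 is 3 (since 9·3 = 27 = 2·13 + 1), so t ≡ 3·10 = 30 ≡ 4 (mod 13).
    Then x = 0 + 9·4 = 36, valid modulo lcm(9, 13) = 117: x ≡ 36 (mod 117).
  Combine with x ≡ 4 (mod 8): since gcd(117, 8) = 1, we get a unique residue mod 936.
    Write x = 36 + 117·t and substitute into x ≡ 4 (mod 8): 117·t ≡ 4 − 36 = -32 (mod 8).
    Reduce coefficients mod 8: 5·t ≡ 0 (mod 8).
    The inverse of 5 mod 8 is 5 (since 5·5 = 25 = 3·8 + 1), so t ≡ 5·0 = 0 ≡ 0 (mod 8).
    Then x = 36 + 117·0 = 36, valid modulo lcm(117, 8) = 936: x ≡ 36 (mod 936).
Verify: 36 mod 9 = 0 ✓, 36 mod 13 = 10 ✓, 36 mod 8 = 4 ✓.

x ≡ 36 (mod 936).


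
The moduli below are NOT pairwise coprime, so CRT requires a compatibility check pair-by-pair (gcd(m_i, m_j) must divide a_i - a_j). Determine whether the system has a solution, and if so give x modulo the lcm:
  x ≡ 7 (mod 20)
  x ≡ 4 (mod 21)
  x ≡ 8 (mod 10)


Moduli 20, 21, 10 are not pairwise coprime, so CRT works modulo lcm(m_i) when all pairwise compatibility conditions hold.
Pairwise compatibility: gcd(m_i, m_j) must divide a_i - a_j for every pair.
Merge one congruence at a time:
  Start: x ≡ 7 (mod 20).
  Combine with x ≡ 4 (mod 21): gcd(20, 21) = 1; 4 - 7 = -3, which IS divisible by 1, so compatible.
    Write x = 7 + 20·t and substitute into x ≡ 4 (mod 21): 20·t ≡ 4 − 7 = -3 (mod 21).
    Reduce coefficients mod 21: 20·t ≡ 18 (mod 21).
    The inverse of 20 mod 21 is 20 (since 20·20 = 400 = 19·21 + 1), so t ≡ 20·18 = 360 ≡ 3 (mod 21).
    Then x = 7 + 20·3 = 67, valid modulo lcm(20, 21) = 420: x ≡ 67 (mod 420).
  Combine with x ≡ 8 (mod 10): gcd(420, 10) = 10, and 8 - 67 = -59 is NOT divisible by 10.
    ⇒ system is inconsistent (no integer solution).

No solution (the system is inconsistent).


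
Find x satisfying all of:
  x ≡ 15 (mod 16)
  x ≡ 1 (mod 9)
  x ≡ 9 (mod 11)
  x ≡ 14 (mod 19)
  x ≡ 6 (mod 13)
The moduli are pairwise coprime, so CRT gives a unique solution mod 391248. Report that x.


Product of moduli M = 16 · 9 · 11 · 19 · 13 = 391248.
Merge one congruence at a time:
  Start: x ≡ 15 (mod 16).
  Combine with x ≡ 1 (mod 9); new modulus lcm = 144.
    Write x = 15 + 16·t and substitute into x ≡ 1 (mod 9): 16·t ≡ 1 − 15 = -14 (mod 9).
    Reduce coefficients mod 9: 7·t ≡ 4 (mod 9).
    The inverse of 7 mod 9 is 4 (since 7·4 = 28 = 3·9 + 1), so t ≡ 4·4 = 16 ≡ 7 (mod 9).
    Then x = 15 + 16·7 = 127, valid modulo lcm(16, 9) = 144: x ≡ 127 (mod 144).
  Combine with x ≡ 9 (mod 11); new modulus lcm = 1584.
    Write x = 127 + 144·t and substitute into x ≡ 9 (mod 11): 144·t ≡ 9 − 127 = -118 (mod 11).
    Reduce coefficients mod 11: 1·t ≡ 3 (mod 11).
    So t ≡ 3 (mod 11).
    Then x = 127 + 144·3 = 559, valid modulo lcm(144, 11) = 1584: x ≡ 559 (mod 1584).
  Combine with x ≡ 14 (mod 19); new modulus lcm = 30096.
    Write x = 559 + 1584·t and substitute into x ≡ 14 (mod 19): 1584·t ≡ 14 − 559 = -545 (mod 19).
    Reduce coefficients mod 19: 7·t ≡ 6 (mod 19).
    The inverse of 7 mod 19 is 11 (since 7·11 = 77 = 4·19 + 1), so t ≡ 11·6 = 66 ≡ 9 (mod 19).
    Then x = 559 + 1584·9 = 14815, valid modulo lcm(1584, 19) = 30096: x ≡ 14815 (mod 30096).
  Combine with x ≡ 6 (mod 13); new modulus lcm = 391248.
    Write x = 14815 + 30096·t and substitute into x ≡ 6 (mod 13): 30096·t ≡ 6 − 14815 = -14809 (mod 13).
    Reduce coefficients mod 13: 1·t ≡ 11 (mod 13).
    So t ≡ 11 (mod 13).
    Then x = 14815 + 30096·11 = 345871, valid modulo lcm(30096, 13) = 391248: x ≡ 345871 (mod 391248).
Verify against each original: 345871 mod 16 = 15, 345871 mod 9 = 1, 345871 mod 11 = 9, 345871 mod 19 = 14, 345871 mod 13 = 6.

x ≡ 345871 (mod 391248).


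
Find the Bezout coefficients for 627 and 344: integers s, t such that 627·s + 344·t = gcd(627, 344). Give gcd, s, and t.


Euclidean algorithm on (627, 344) — divide until remainder is 0:
  627 = 1 · 344 + 283
  344 = 1 · 283 + 61
  283 = 4 · 61 + 39
  61 = 1 · 39 + 22
  39 = 1 · 22 + 17
  22 = 1 · 17 + 5
  17 = 3 · 5 + 2
  5 = 2 · 2 + 1
  2 = 2 · 1 + 0
gcd(627, 344) = 1.
Track Bezout coefficients alongside the remainders: start with r₀ = 627 = a·1 + b·0 (s = 1, t = 0) and r₁ = 344 = a·0 + b·1 (s = 0, t = 1); each new remainder r_{k+1} = r_{k-1} − q_k·r_k inherits s_{k+1} = s_{k-1} − q_k·s_k, t_{k+1} = t_{k-1} − q_k·t_k, so r_k = a·s_k + b·t_k at every step:
  q = 1: r = 283, s = 1 − 1·0 = 1, t = 0 − 1·1 = -1  (check: 627·1 + 344·(-1) = 283)
  q = 1: r = 61, s = 0 − 1·1 = -1, t = 1 − 1·(-1) = 2  (check: 627·(-1) + 344·2 = 61)
  q = 4: r = 39, s = 1 − 4·(-1) = 5, t = -1 − 4·2 = -9  (check: 627·5 + 344·(-9) = 39)
  q = 1: r = 22, s = -1 − 1·5 = -6, t = 2 − 1·(-9) = 11  (check: 627·(-6) + 344·11 = 22)
  q = 1: r = 17, s = 5 − 1·(-6) = 11, t = -9 − 1·11 = -20  (check: 627·11 + 344·(-20) = 17)
  q = 1: r = 5, s = -6 − 1·11 = -17, t = 11 − 1·(-20) = 31  (check: 627·(-17) + 344·31 = 5)
  q = 3: r = 2, s = 11 − 3·(-17) = 62, t = -20 − 3·31 = -113  (check: 627·62 + 344·(-113) = 2)
  q = 2: r = 1, s = -17 − 2·62 = -141, t = 31 − 2·(-113) = 257  (check: 627·(-141) + 344·257 = 1)
The row with r = 1 (the gcd) gives the Bezout coefficients s = -141, t = 257.
Result: 627 · (-141) + 344 · (257) = 1.

gcd(627, 344) = 1; s = -141, t = 257 (check: 627·(-141) + 344·257 = 1).


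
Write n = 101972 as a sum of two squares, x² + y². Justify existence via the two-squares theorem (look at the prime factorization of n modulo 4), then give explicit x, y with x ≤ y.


Step 1: Factor n = 101972 = 2^2 · 13 · 37 · 53.
Step 2: Check the mod-4 condition on each prime factor: 2 = 2 (special); 13 ≡ 1 (mod 4), exponent 1; 37 ≡ 1 (mod 4), exponent 1; 53 ≡ 1 (mod 4), exponent 1.
All primes ≡ 3 (mod 4) appear to even exponent (or don't appear), so by the two-squares theorem n IS expressible as a sum of two squares.
Step 3: Build a representation. Group n = k² · m with k = 2 and m = 13 · 37 · 53 = 25493 (a product of primes ≡ 1 (mod 4)); a representation of m scales to one of n via (k·x)² + (k·y)² = k²(x² + y²). Each prime p ≡ 1 (mod 4) is itself a sum of two squares; find a² by testing p − a² for a perfect square:
  13: 13 − 1² = 12, 13 − 2² = 9 = 3² ⇒ 13 = 2² + 3².
  37: 37 − 1² = 36 = 6² ⇒ 37 = 1² + 6².
  53: 53 − 1² = 52, 53 − 2² = 49 = 7² ⇒ 53 = 2² + 7².
  Combine using the Brahmagupta–Fibonacci identity (a² + b²)(c² + d²) = (ac − bd)² + (ad + bc)² = (ac + bd)² + (ad − bc)²:
  13 · 37 = 481: from (2² + 3²)(1² + 6²), take (2·1 − 3·6, 2·6 + 3·1) = (2 − 18, 12 + 3) = (-16, 15); dropping signs (only squares matter) gives (16, 15); check 16² + 15² = 256 + 225 = 481 ✓.
  481 · 53 = 25493: from (16² + 15²)(2² + 7²), take (16·2 − 15·7, 16·7 + 15·2) = (32 − 105, 112 + 30) = (-73, 142); dropping signs (only squares matter) gives (73, 142); check 73² + 142² = 5329 + 20164 = 25493 ✓.
  Scale by k = 2: (2·73, 2·142) = (146, 284).
Step 4: Order so x ≤ y and verify: 146² + 284² = 21316 + 80656 = 101972 = n. ✓

n = 101972 = 146² + 284² (one valid representation with x ≤ y).


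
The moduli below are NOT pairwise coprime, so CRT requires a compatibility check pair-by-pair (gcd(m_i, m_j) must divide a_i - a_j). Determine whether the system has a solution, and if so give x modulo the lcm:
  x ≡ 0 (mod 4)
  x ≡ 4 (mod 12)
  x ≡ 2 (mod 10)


Moduli 4, 12, 10 are not pairwise coprime, so CRT works modulo lcm(m_i) when all pairwise compatibility conditions hold.
Pairwise compatibility: gcd(m_i, m_j) must divide a_i - a_j for every pair.
Merge one congruence at a time:
  Start: x ≡ 0 (mod 4).
  Combine with x ≡ 4 (mod 12): gcd(4, 12) = 4; 4 - 0 = 4, which IS divisible by 4, so compatible.
    Write x = 0 + 4·t and substitute into x ≡ 4 (mod 12): 4·t ≡ 4 − 0 = 4 (mod 12).
    Divide the congruence (and modulus) by g = 4: 1·t ≡ 1 (mod 3).
    So t ≡ 1 (mod 3).
    Then x = 0 + 4·1 = 4, valid modulo lcm(4, 12) = 12: x ≡ 4 (mod 12).
  Combine with x ≡ 2 (mod 10): gcd(12, 10) = 2; 2 - 4 = -2, which IS divisible by 2, so compatible.
    Write x = 4 + 12·t and substitute into x ≡ 2 (mod 10): 12·t ≡ 2 − 4 = -2 (mod 10).
    Divide the congruence (and modulus) by g = 2: 6·t ≡ -1 (mod 5).
    Reduce coefficients mod 5: 1·t ≡ 4 (mod 5).
    So t ≡ 4 (mod 5).
    Then x = 4 + 12·4 = 52, valid modulo lcm(12, 10) = 60: x ≡ 52 (mod 60).
Verify: 52 mod 4 = 0, 52 mod 12 = 4, 52 mod 10 = 2.

x ≡ 52 (mod 60).


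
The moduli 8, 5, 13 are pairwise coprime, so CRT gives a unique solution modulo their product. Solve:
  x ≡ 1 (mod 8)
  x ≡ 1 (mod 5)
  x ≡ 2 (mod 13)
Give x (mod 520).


Moduli 8, 5, 13 are pairwise coprime; by CRT there is a unique solution modulo M = 8 · 5 · 13 = 520.
Solve pairwise, accumulating the modulus:
  Start with x ≡ 1 (mod 8).
  Combine with x ≡ 1 (mod 5): since gcd(8, 5) = 1, we get a unique residue mod 40.
    Write x = 1 + 8·t and substitute into x ≡ 1 (mod 5): 8·t ≡ 1 − 1 = 0 (mod 5).
    Reduce coefficients mod 5: 3·t ≡ 0 (mod 5).
    The inverse of 3 mod 5 is 2 (since 3·2 = 6 = 1·5 + 1), so t ≡ 2·0 = 0 ≡ 0 (mod 5).
    Then x = 1 + 8·0 = 1, valid modulo lcm(8, 5) = 40: x ≡ 1 (mod 40).
  Combine with x ≡ 2 (mod 13): since gcd(40, 13) = 1, we get a unique residue mod 520.
    Write x = 1 + 40·t and substitute into x ≡ 2 (mod 13): 40·t ≡ 2 − 1 = 1 (mod 13).
    Reduce coefficients mod 13: 1·t ≡ 1 (mod 13).
    So t ≡ 1 (mod 13).
    Then x = 1 + 40·1 = 41, valid modulo lcm(40, 13) = 520: x ≡ 41 (mod 520).
Verify: 41 mod 8 = 1 ✓, 41 mod 5 = 1 ✓, 41 mod 13 = 2 ✓.

x ≡ 41 (mod 520).


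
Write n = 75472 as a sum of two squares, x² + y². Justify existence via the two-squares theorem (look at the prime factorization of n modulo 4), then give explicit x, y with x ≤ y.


Step 1: Factor n = 75472 = 2^4 · 53 · 89.
Step 2: Check the mod-4 condition on each prime factor: 2 = 2 (special); 53 ≡ 1 (mod 4), exponent 1; 89 ≡ 1 (mod 4), exponent 1.
All primes ≡ 3 (mod 4) appear to even exponent (or don't appear), so by the two-squares theorem n IS expressible as a sum of two squares.
Step 3: Build a representation. Group n = k² · m with k = 4 and m = 53 · 89 = 4717 (a product of primes ≡ 1 (mod 4)); a representation of m scales to one of n via (k·x)² + (k·y)² = k²(x² + y²). Each prime p ≡ 1 (mod 4) is itself a sum of two squares; find a² by testing p − a² for a perfect square:
  53: 53 − 1² = 52, 53 − 2² = 49 = 7² ⇒ 53 = 2² + 7².
  89: 89 − 1² = 88, 89 − 2² = 85, 89 − 3² = 80, 89 − 4² = 73, 89 − 5² = 64 = 8² ⇒ 89 = 5² + 8².
  Combine using the Brahmagupta–Fibonacci identity (a² + b²)(c² + d²) = (ac − bd)² + (ad + bc)² = (ac + bd)² + (ad − bc)²:
  53 · 89 = 4717: from (2² + 7²)(5² + 8²), take (2·5 − 7·8, 2·8 + 7·5) = (10 − 56, 16 + 35) = (-46, 51); dropping signs (only squares matter) gives (46, 51); check 46² + 51² = 2116 + 2601 = 4717 ✓.
  Scale by k = 4: (4·46, 4·51) = (184, 204).
Step 4: Order so x ≤ y and verify: 184² + 204² = 33856 + 41616 = 75472 = n. ✓

n = 75472 = 184² + 204² (one valid representation with x ≤ y).


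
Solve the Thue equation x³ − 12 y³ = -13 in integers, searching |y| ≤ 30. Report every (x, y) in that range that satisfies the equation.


The equation is x³ - 12y³ = -13. For fixed y, x³ = 12·y³ − 13, so a solution requires the RHS to be a perfect cube.
Strategy: iterate y from -30 to 30, compute RHS = 12·y³ − 13, and check whether it is a (positive or negative) perfect cube.
Check small values of y:
  y = 0: RHS = -13 is not a perfect cube.
  y = 1: RHS = -1 = (-1)³ ⇒ x = -1 works.
  y = -1: RHS = -25 is not a perfect cube.
  y = 2: RHS = 83 is not a perfect cube.
  y = -2: RHS = -109 is not a perfect cube.
  y = 3: RHS = 311 is not a perfect cube.
  y = -3: RHS = -337 is not a perfect cube.
Continuing the search up to |y| = 30 finds no further solutions beyond those listed.
Collected solutions: (-1, 1).

Solutions (with |y| ≤ 30): (-1, 1).


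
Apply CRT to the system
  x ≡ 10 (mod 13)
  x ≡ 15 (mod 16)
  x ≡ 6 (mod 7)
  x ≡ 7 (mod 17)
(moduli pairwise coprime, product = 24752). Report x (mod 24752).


Product of moduli M = 13 · 16 · 7 · 17 = 24752.
Merge one congruence at a time:
  Start: x ≡ 10 (mod 13).
  Combine with x ≡ 15 (mod 16); new modulus lcm = 208.
    Write x = 10 + 13·t and substitute into x ≡ 15 (mod 16): 13·t ≡ 15 − 10 = 5 (mod 16).
    The inverse of 13 mod 16 is 5 (since 13·5 = 65 = 4·16 + 1), so t ≡ 5·5 = 25 ≡ 9 (mod 16).
    Then x = 10 + 13·9 = 127, valid modulo lcm(13, 16) = 208: x ≡ 127 (mod 208).
  Combine with x ≡ 6 (mod 7); new modulus lcm = 1456.
    Write x = 127 + 208·t and substitute into x ≡ 6 (mod 7): 208·t ≡ 6 − 127 = -121 (mod 7).
    Reduce coefficients mod 7: 5·t ≡ 5 (mod 7).
    The inverse of 5 mod 7 is 3 (since 5·3 = 15 = 2·7 + 1), so t ≡ 3·5 = 15 ≡ 1 (mod 7).
    Then x = 127 + 208·1 = 335, valid modulo lcm(208, 7) = 1456: x ≡ 335 (mod 1456).
  Combine with x ≡ 7 (mod 17); new modulus lcm = 24752.
    Write x = 335 + 1456·t and substitute into x ≡ 7 (mod 17): 1456·t ≡ 7 − 335 = -328 (mod 17).
    Reduce coefficients mod 17: 11·t ≡ 12 (mod 17).
    The inverse of 11 mod 17 is 14 (since 11·14 = 154 = 9·17 + 1), so t ≡ 14·12 = 168 ≡ 15 (mod 17).
    Then x = 335 + 1456·15 = 22175, valid modulo lcm(1456, 17) = 24752: x ≡ 22175 (mod 24752).
Verify against each original: 22175 mod 13 = 10, 22175 mod 16 = 15, 22175 mod 7 = 6, 22175 mod 17 = 7.

x ≡ 22175 (mod 24752).


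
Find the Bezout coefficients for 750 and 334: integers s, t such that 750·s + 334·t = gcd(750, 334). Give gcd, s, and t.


Euclidean algorithm on (750, 334) — divide until remainder is 0:
  750 = 2 · 334 + 82
  334 = 4 · 82 + 6
  82 = 13 · 6 + 4
  6 = 1 · 4 + 2
  4 = 2 · 2 + 0
gcd(750, 334) = 2.
Track Bezout coefficients alongside the remainders: start with r₀ = 750 = a·1 + b·0 (s = 1, t = 0) and r₁ = 334 = a·0 + b·1 (s = 0, t = 1); each new remainder r_{k+1} = r_{k-1} − q_k·r_k inherits s_{k+1} = s_{k-1} − q_k·s_k, t_{k+1} = t_{k-1} − q_k·t_k, so r_k = a·s_k + b·t_k at every step:
  q = 2: r = 82, s = 1 − 2·0 = 1, t = 0 − 2·1 = -2  (check: 750·1 + 334·(-2) = 82)
  q = 4: r = 6, s = 0 − 4·1 = -4, t = 1 − 4·(-2) = 9  (check: 750·(-4) + 334·9 = 6)
  q = 13: r = 4, s = 1 − 13·(-4) = 53, t = -2 − 13·9 = -119  (check: 750·53 + 334·(-119) = 4)
  q = 1: r = 2, s = -4 − 1·53 = -57, t = 9 − 1·(-119) = 128  (check: 750·(-57) + 334·128 = 2)
The row with r = 2 (the gcd) gives the Bezout coefficients s = -57, t = 128.
Result: 750 · (-57) + 334 · (128) = 2.

gcd(750, 334) = 2; s = -57, t = 128 (check: 750·(-57) + 334·128 = 2).


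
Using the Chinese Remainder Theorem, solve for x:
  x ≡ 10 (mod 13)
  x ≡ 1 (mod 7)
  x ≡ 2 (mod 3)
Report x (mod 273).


Moduli 13, 7, 3 are pairwise coprime; by CRT there is a unique solution modulo M = 13 · 7 · 3 = 273.
Solve pairwise, accumulating the modulus:
  Start with x ≡ 10 (mod 13).
  Combine with x ≡ 1 (mod 7): since gcd(13, 7) = 1, we get a unique residue mod 91.
    Write x = 10 + 13·t and substitute into x ≡ 1 (mod 7): 13·t ≡ 1 − 10 = -9 (mod 7).
    Reduce coefficients mod 7: 6·t ≡ 5 (mod 7).
    The inverse of 6 mod 7 is 6 (since 6·6 = 36 = 5·7 + 1), so t ≡ 6·5 = 30 ≡ 2 (mod 7).
    Then x = 10 + 13·2 = 36, valid modulo lcm(13, 7) = 91: x ≡ 36 (mod 91).
  Combine with x ≡ 2 (mod 3): since gcd(91, 3) = 1, we get a unique residue mod 273.
    Write x = 36 + 91·t and substitute into x ≡ 2 (mod 3): 91·t ≡ 2 − 36 = -34 (mod 3).
    Reduce coefficients mod 3: 1·t ≡ 2 (mod 3).
    So t ≡ 2 (mod 3).
    Then x = 36 + 91·2 = 218, valid modulo lcm(91, 3) = 273: x ≡ 218 (mod 273).
Verify: 218 mod 13 = 10 ✓, 218 mod 7 = 1 ✓, 218 mod 3 = 2 ✓.

x ≡ 218 (mod 273).


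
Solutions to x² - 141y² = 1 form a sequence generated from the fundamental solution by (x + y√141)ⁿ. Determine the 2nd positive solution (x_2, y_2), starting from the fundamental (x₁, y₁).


Step 1: Find the fundamental solution (x₁, y₁) of x² - 141y² = 1.
  Expand √141 as a continued fraction. a₀ = ⌊√141⌋ = 11; iterate m_{k+1} = d_k·a_k − m_k, d_{k+1} = (141 − m_{k+1}²)/d_k, a_{k+1} = ⌊(a₀ + m_{k+1})/d_{k+1}⌋ (starting m₀ = 0, d₀ = 1), with convergents p_k = a_k·p_{k-1} + p_{k-2}, q_k = a_k·q_{k-1} + q_{k-2} (p₋₁ = 1, q₋₁ = 0):
  k = 0: a₀ = 11; p₀/q₀ = 11/1; p₀² − 141·q₀² = 121 − 141 = -20.
  k = 1: m = 11, d = 20, a = ⌊(11 + 11)/20⌋ = 1; p/q = (1·11 + 1)/(1·1 + 0) = 12/1; p² − 141·q² = 144 − 141 = 3.
  k = 2: m = 9, d = 3, a = ⌊(11 + 9)/3⌋ = 6; p/q = (6·12 + 11)/(6·1 + 1) = 83/7; p² − 141·q² = 6889 − 6909 = -20.
  k = 3: m = 9, d = 20, a = ⌊(11 + 9)/20⌋ = 1; p/q = (1·83 + 12)/(1·7 + 1) = 95/8; p² − 141·q² = 9025 − 9024 = 1.
  The first convergent with p² − 141·q² = 1 gives the fundamental solution (x₁, y₁) = (95, 8).
Step 2: Apply the recurrence (x_{n+1}, y_{n+1}) = (x₁x_n + 141y₁y_n, x₁y_n + y₁x_n) repeatedly.
  From (x_1, y_1) = (95, 8): x_2 = 95·95 + 141·8·8 = 18049; y_2 = 95·8 + 8·95 = 1520.
Step 3: Verify x_2² - 141·y_2² = 325766401 - 325766400 = 1 (should be 1). ✓

(x_1, y_1) = (95, 8); (x_2, y_2) = (18049, 1520).


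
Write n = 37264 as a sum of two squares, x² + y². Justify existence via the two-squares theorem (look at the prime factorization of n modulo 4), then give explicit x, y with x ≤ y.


Step 1: Factor n = 37264 = 2^4 · 17 · 137.
Step 2: Check the mod-4 condition on each prime factor: 2 = 2 (special); 17 ≡ 1 (mod 4), exponent 1; 137 ≡ 1 (mod 4), exponent 1.
All primes ≡ 3 (mod 4) appear to even exponent (or don't appear), so by the two-squares theorem n IS expressible as a sum of two squares.
Step 3: Build a representation. Group n = k² · m with k = 4 and m = 17 · 137 = 2329 (a product of primes ≡ 1 (mod 4)); a representation of m scales to one of n via (k·x)² + (k·y)² = k²(x² + y²). Each prime p ≡ 1 (mod 4) is itself a sum of two squares; find a² by testing p − a² for a perfect square:
  17: 17 − 1² = 16 = 4² ⇒ 17 = 1² + 4².
  137: 137 − 1² = 136, 137 − 2² = 133, 137 − 3² = 128, 137 − 4² = 121 = 11² ⇒ 137 = 4² + 11².
  Combine using the Brahmagupta–Fibonacci identity (a² + b²)(c² + d²) = (ac − bd)² + (ad + bc)² = (ac + bd)² + (ad − bc)²:
  17 · 137 = 2329: from (1² + 4²)(4² + 11²), take (1·4 − 4·11, 1·11 + 4·4) = (4 − 44, 11 + 16) = (-40, 27); dropping signs (only squares matter) gives (40, 27); check 40² + 27² = 1600 + 729 = 2329 ✓.
  Scale by k = 4: (4·40, 4·27) = (160, 108).
Step 4: Order so x ≤ y and verify: 108² + 160² = 11664 + 25600 = 37264 = n. ✓

n = 37264 = 108² + 160² (one valid representation with x ≤ y).


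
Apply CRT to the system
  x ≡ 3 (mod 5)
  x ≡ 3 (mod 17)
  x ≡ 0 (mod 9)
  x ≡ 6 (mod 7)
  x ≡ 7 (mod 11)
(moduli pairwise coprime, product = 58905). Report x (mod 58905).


Product of moduli M = 5 · 17 · 9 · 7 · 11 = 58905.
Merge one congruence at a time:
  Start: x ≡ 3 (mod 5).
  Combine with x ≡ 3 (mod 17); new modulus lcm = 85.
    Write x = 3 + 5·t and substitute into x ≡ 3 (mod 17): 5·t ≡ 3 − 3 = 0 (mod 17).
    The inverse of 5 mod 17 is 7 (since 5·7 = 35 = 2·17 + 1), so t ≡ 7·0 = 0 ≡ 0 (mod 17).
    Then x = 3 + 5·0 = 3, valid modulo lcm(5, 17) = 85: x ≡ 3 (mod 85).
  Combine with x ≡ 0 (mod 9); new modulus lcm = 765.
    Write x = 3 + 85·t and substitute into x ≡ 0 (mod 9): 85·t ≡ 0 − 3 = -3 (mod 9).
    Reduce coefficients mod 9: 4·t ≡ 6 (mod 9).
    The inverse of 4 mod 9 is 7 (since 4·7 = 28 = 3·9 + 1), so t ≡ 7·6 = 42 ≡ 6 (mod 9).
    Then x = 3 + 85·6 = 513, valid modulo lcm(85, 9) = 765: x ≡ 513 (mod 765).
  Combine with x ≡ 6 (mod 7); new modulus lcm = 5355.
    Write x = 513 + 765·t and substitute into x ≡ 6 (mod 7): 765·t ≡ 6 − 513 = -507 (mod 7).
    Reduce coefficients mod 7: 2·t ≡ 4 (mod 7).
    The inverse of 2 mod 7 is 4 (since 2·4 = 8 = 1·7 + 1), so t ≡ 4·4 = 16 ≡ 2 (mod 7).
    Then x = 513 + 765·2 = 2043, valid modulo lcm(765, 7) = 5355: x ≡ 2043 (mod 5355).
  Combine with x ≡ 7 (mod 11); new modulus lcm = 58905.
    Write x = 2043 + 5355·t and substitute into x ≡ 7 (mod 11): 5355·t ≡ 7 − 2043 = -2036 (mod 11).
    Reduce coefficients mod 11: 9·t ≡ 10 (mod 11).
    The inverse of 9 mod 11 is 5 (since 9·5 = 45 = 4·11 + 1), so t ≡ 5·10 = 50 ≡ 6 (mod 11).
    Then x = 2043 + 5355·6 = 34173, valid modulo lcm(5355, 11) = 58905: x ≡ 34173 (mod 58905).
Verify against each original: 34173 mod 5 = 3, 34173 mod 17 = 3, 34173 mod 9 = 0, 34173 mod 7 = 6, 34173 mod 11 = 7.

x ≡ 34173 (mod 58905).


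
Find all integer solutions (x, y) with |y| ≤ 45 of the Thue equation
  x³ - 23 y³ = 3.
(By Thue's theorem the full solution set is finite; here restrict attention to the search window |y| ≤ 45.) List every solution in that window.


The equation is x³ - 23y³ = 3. For fixed y, x³ = 23·y³ + 3, so a solution requires the RHS to be a perfect cube.
Strategy: iterate y from -45 to 45, compute RHS = 23·y³ + 3, and check whether it is a (positive or negative) perfect cube.
Check small values of y:
  y = 0: RHS = 3 is not a perfect cube.
  y = 1: RHS = 26 is not a perfect cube.
  y = -1: RHS = -20 is not a perfect cube.
  y = 2: RHS = 187 is not a perfect cube.
  y = -2: RHS = -181 is not a perfect cube.
  y = 3: RHS = 624 is not a perfect cube.
  y = -3: RHS = -618 is not a perfect cube.
Continuing the search up to |y| = 45 finds no solutions either.
No (x, y) in the scanned range satisfies the equation.

No integer solutions with |y| ≤ 45.


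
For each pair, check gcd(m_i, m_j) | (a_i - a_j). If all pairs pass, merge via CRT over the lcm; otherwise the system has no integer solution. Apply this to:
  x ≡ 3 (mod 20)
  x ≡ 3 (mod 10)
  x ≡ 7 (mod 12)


Moduli 20, 10, 12 are not pairwise coprime, so CRT works modulo lcm(m_i) when all pairwise compatibility conditions hold.
Pairwise compatibility: gcd(m_i, m_j) must divide a_i - a_j for every pair.
Merge one congruence at a time:
  Start: x ≡ 3 (mod 20).
  Combine with x ≡ 3 (mod 10): gcd(20, 10) = 10; 3 - 3 = 0, which IS divisible by 10, so compatible.
    Write x = 3 + 20·t and substitute into x ≡ 3 (mod 10): 20·t ≡ 3 − 3 = 0 (mod 10).
    Divide the congruence (and modulus) by g = 10: 2·t ≡ 0 (mod 1).
    Modulo 1 every t works; take t = 0.
    Then x = 3 + 20·0 = 3, valid modulo lcm(20, 10) = 20: x ≡ 3 (mod 20).
  Combine with x ≡ 7 (mod 12): gcd(20, 12) = 4; 7 - 3 = 4, which IS divisible by 4, so compatible.
    Write x = 3 + 20·t and substitute into x ≡ 7 (mod 12): 20·t ≡ 7 − 3 = 4 (mod 12).
    Divide the congruence (and modulus) by g = 4: 5·t ≡ 1 (mod 3).
    Reduce coefficients mod 3: 2·t ≡ 1 (mod 3).
    The inverse of 2 mod 3 is 2 (since 2·2 = 4 = 1·3 + 1), so t ≡ 2·1 = 2 ≡ 2 (mod 3).
    Then x = 3 + 20·2 = 43, valid modulo lcm(20, 12) = 60: x ≡ 43 (mod 60).
Verify: 43 mod 20 = 3, 43 mod 10 = 3, 43 mod 12 = 7.

x ≡ 43 (mod 60).


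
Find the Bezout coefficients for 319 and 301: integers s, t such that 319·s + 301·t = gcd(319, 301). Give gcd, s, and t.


Euclidean algorithm on (319, 301) — divide until remainder is 0:
  319 = 1 · 301 + 18
  301 = 16 · 18 + 13
  18 = 1 · 13 + 5
  13 = 2 · 5 + 3
  5 = 1 · 3 + 2
  3 = 1 · 2 + 1
  2 = 2 · 1 + 0
gcd(319, 301) = 1.
Track Bezout coefficients alongside the remainders: start with r₀ = 319 = a·1 + b·0 (s = 1, t = 0) and r₁ = 301 = a·0 + b·1 (s = 0, t = 1); each new remainder r_{k+1} = r_{k-1} − q_k·r_k inherits s_{k+1} = s_{k-1} − q_k·s_k, t_{k+1} = t_{k-1} − q_k·t_k, so r_k = a·s_k + b·t_k at every step:
  q = 1: r = 18, s = 1 − 1·0 = 1, t = 0 − 1·1 = -1  (check: 319·1 + 301·(-1) = 18)
  q = 16: r = 13, s = 0 − 16·1 = -16, t = 1 − 16·(-1) = 17  (check: 319·(-16) + 301·17 = 13)
  q = 1: r = 5, s = 1 − 1·(-16) = 17, t = -1 − 1·17 = -18  (check: 319·17 + 301·(-18) = 5)
  q = 2: r = 3, s = -16 − 2·17 = -50, t = 17 − 2·(-18) = 53  (check: 319·(-50) + 301·53 = 3)
  q = 1: r = 2, s = 17 − 1·(-50) = 67, t = -18 − 1·53 = -71  (check: 319·67 + 301·(-71) = 2)
  q = 1: r = 1, s = -50 − 1·67 = -117, t = 53 − 1·(-71) = 124  (check: 319·(-117) + 301·124 = 1)
The row with r = 1 (the gcd) gives the Bezout coefficients s = -117, t = 124.
Result: 319 · (-117) + 301 · (124) = 1.

gcd(319, 301) = 1; s = -117, t = 124 (check: 319·(-117) + 301·124 = 1).


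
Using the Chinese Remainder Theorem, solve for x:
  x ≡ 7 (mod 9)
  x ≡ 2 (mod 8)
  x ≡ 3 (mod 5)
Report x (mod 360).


Moduli 9, 8, 5 are pairwise coprime; by CRT there is a unique solution modulo M = 9 · 8 · 5 = 360.
Solve pairwise, accumulating the modulus:
  Start with x ≡ 7 (mod 9).
  Combine with x ≡ 2 (mod 8): since gcd(9, 8) = 1, we get a unique residue mod 72.
    Write x = 7 + 9·t and substitute into x ≡ 2 (mod 8): 9·t ≡ 2 − 7 = -5 (mod 8).
    Reduce coefficients mod 8: 1·t ≡ 3 (mod 8).
    So t ≡ 3 (mod 8).
    Then x = 7 + 9·3 = 34, valid modulo lcm(9, 8) = 72: x ≡ 34 (mod 72).
  Combine with x ≡ 3 (mod 5): since gcd(72, 5) = 1, we get a unique residue mod 360.
    Write x = 34 + 72·t and substitute into x ≡ 3 (mod 5): 72·t ≡ 3 − 34 = -31 (mod 5).
    Reduce coefficients mod 5: 2·t ≡ 4 (mod 5).
    The inverse of 2 mod 5 is 3 (since 2·3 = 6 = 1·5 + 1), so t ≡ 3·4 = 12 ≡ 2 (mod 5).
    Then x = 34 + 72·2 = 178, valid modulo lcm(72, 5) = 360: x ≡ 178 (mod 360).
Verify: 178 mod 9 = 7 ✓, 178 mod 8 = 2 ✓, 178 mod 5 = 3 ✓.

x ≡ 178 (mod 360).


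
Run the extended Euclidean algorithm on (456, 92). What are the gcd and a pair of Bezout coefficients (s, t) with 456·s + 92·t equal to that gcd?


Euclidean algorithm on (456, 92) — divide until remainder is 0:
  456 = 4 · 92 + 88
  92 = 1 · 88 + 4
  88 = 22 · 4 + 0
gcd(456, 92) = 4.
Track Bezout coefficients alongside the remainders: start with r₀ = 456 = a·1 + b·0 (s = 1, t = 0) and r₁ = 92 = a·0 + b·1 (s = 0, t = 1); each new remainder r_{k+1} = r_{k-1} − q_k·r_k inherits s_{k+1} = s_{k-1} − q_k·s_k, t_{k+1} = t_{k-1} − q_k·t_k, so r_k = a·s_k + b·t_k at every step:
  q = 4: r = 88, s = 1 − 4·0 = 1, t = 0 − 4·1 = -4  (check: 456·1 + 92·(-4) = 88)
  q = 1: r = 4, s = 0 − 1·1 = -1, t = 1 − 1·(-4) = 5  (check: 456·(-1) + 92·5 = 4)
The row with r = 4 (the gcd) gives the Bezout coefficients s = -1, t = 5.
Result: 456 · (-1) + 92 · (5) = 4.

gcd(456, 92) = 4; s = -1, t = 5 (check: 456·(-1) + 92·5 = 4).


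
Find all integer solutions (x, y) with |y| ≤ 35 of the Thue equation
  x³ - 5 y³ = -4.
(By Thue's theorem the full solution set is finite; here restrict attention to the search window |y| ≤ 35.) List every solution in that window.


The equation is x³ - 5y³ = -4. For fixed y, x³ = 5·y³ − 4, so a solution requires the RHS to be a perfect cube.
Strategy: iterate y from -35 to 35, compute RHS = 5·y³ − 4, and check whether it is a (positive or negative) perfect cube.
Check small values of y:
  y = 0: RHS = -4 is not a perfect cube.
  y = 1: RHS = 1 = (1)³ ⇒ x = 1 works.
  y = -1: RHS = -9 is not a perfect cube.
  y = 2: RHS = 36 is not a perfect cube.
  y = -2: RHS = -44 is not a perfect cube.
  y = 3: RHS = 131 is not a perfect cube.
  y = -3: RHS = -139 is not a perfect cube.
Continuing the search up to |y| = 35 finds no further solutions beyond those listed.
Collected solutions: (1, 1).

Solutions (with |y| ≤ 35): (1, 1).


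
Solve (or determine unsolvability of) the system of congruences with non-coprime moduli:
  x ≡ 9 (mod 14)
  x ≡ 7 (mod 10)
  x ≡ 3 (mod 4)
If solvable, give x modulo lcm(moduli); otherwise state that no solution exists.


Moduli 14, 10, 4 are not pairwise coprime, so CRT works modulo lcm(m_i) when all pairwise compatibility conditions hold.
Pairwise compatibility: gcd(m_i, m_j) must divide a_i - a_j for every pair.
Merge one congruence at a time:
  Start: x ≡ 9 (mod 14).
  Combine with x ≡ 7 (mod 10): gcd(14, 10) = 2; 7 - 9 = -2, which IS divisible by 2, so compatible.
    Write x = 9 + 14·t and substitute into x ≡ 7 (mod 10): 14·t ≡ 7 − 9 = -2 (mod 10).
    Divide the congruence (and modulus) by g = 2: 7·t ≡ -1 (mod 5).
    Reduce coefficients mod 5: 2·t ≡ 4 (mod 5).
    The inverse of 2 mod 5 is 3 (since 2·3 = 6 = 1·5 + 1), so t ≡ 3·4 = 12 ≡ 2 (mod 5).
    Then x = 9 + 14·2 = 37, valid modulo lcm(14, 10) = 70: x ≡ 37 (mod 70).
  Combine with x ≡ 3 (mod 4): gcd(70, 4) = 2; 3 - 37 = -34, which IS divisible by 2, so compatible.
    Write x = 37 + 70·t and substitute into x ≡ 3 (mod 4): 70·t ≡ 3 − 37 = -34 (mod 4).
    Divide the congruence (and modulus) by g = 2: 35·t ≡ -17 (mod 2).
    Reduce coefficients mod 2: 1·t ≡ 1 (mod 2).
    So t ≡ 1 (mod 2).
    Then x = 37 + 70·1 = 107, valid modulo lcm(70, 4) = 140: x ≡ 107 (mod 140).
Verify: 107 mod 14 = 9, 107 mod 10 = 7, 107 mod 4 = 3.

x ≡ 107 (mod 140).


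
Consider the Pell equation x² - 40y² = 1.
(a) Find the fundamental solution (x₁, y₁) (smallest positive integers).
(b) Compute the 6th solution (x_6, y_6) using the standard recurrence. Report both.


Step 1: Find the fundamental solution (x₁, y₁) of x² - 40y² = 1.
  Expand √40 as a continued fraction. a₀ = ⌊√40⌋ = 6; iterate m_{k+1} = d_k·a_k − m_k, d_{k+1} = (40 − m_{k+1}²)/d_k, a_{k+1} = ⌊(a₀ + m_{k+1})/d_{k+1}⌋ (starting m₀ = 0, d₀ = 1), with convergents p_k = a_k·p_{k-1} + p_{k-2}, q_k = a_k·q_{k-1} + q_{k-2} (p₋₁ = 1, q₋₁ = 0):
  k = 0: a₀ = 6; p₀/q₀ = 6/1; p₀² − 40·q₀² = 36 − 40 = -4.
  k = 1: m = 6, d = 4, a = ⌊(6 + 6)/4⌋ = 3; p/q = (3·6 + 1)/(3·1 + 0) = 19/3; p² − 40·q² = 361 − 360 = 1.
  The first convergent with p² − 40·q² = 1 gives the fundamental solution (x₁, y₁) = (19, 3).
Step 2: Apply the recurrence (x_{n+1}, y_{n+1}) = (x₁x_n + 40y₁y_n, x₁y_n + y₁x_n) repeatedly.
  From (x_1, y_1) = (19, 3): x_2 = 19·19 + 40·3·3 = 721; y_2 = 19·3 + 3·19 = 114.
  From (x_2, y_2) = (721, 114): x_3 = 19·721 + 40·3·114 = 27379; y_3 = 19·114 + 3·721 = 4329.
  From (x_3, y_3) = (27379, 4329): x_4 = 19·27379 + 40·3·4329 = 1039681; y_4 = 19·4329 + 3·27379 = 164388.
  From (x_4, y_4) = (1039681, 164388): x_5 = 19·1039681 + 40·3·164388 = 39480499; y_5 = 19·164388 + 3·1039681 = 6242415.
  From (x_5, y_5) = (39480499, 6242415): x_6 = 19·39480499 + 40·3·6242415 = 1499219281; y_6 = 19·6242415 + 3·39480499 = 237047382.
Step 3: Verify x_6² - 40·y_6² = 2247658452522156961 - 2247658452522156960 = 1 (should be 1). ✓

(x_1, y_1) = (19, 3); (x_6, y_6) = (1499219281, 237047382).


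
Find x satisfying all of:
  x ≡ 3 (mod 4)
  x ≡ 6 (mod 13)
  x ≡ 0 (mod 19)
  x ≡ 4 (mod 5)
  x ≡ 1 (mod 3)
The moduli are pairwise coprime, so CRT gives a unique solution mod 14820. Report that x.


Product of moduli M = 4 · 13 · 19 · 5 · 3 = 14820.
Merge one congruence at a time:
  Start: x ≡ 3 (mod 4).
  Combine with x ≡ 6 (mod 13); new modulus lcm = 52.
    Write x = 3 + 4·t and substitute into x ≡ 6 (mod 13): 4·t ≡ 6 − 3 = 3 (mod 13).
    The inverse of 4 mod 13 is 10 (since 4·10 = 40 = 3·13 + 1), so t ≡ 10·3 = 30 ≡ 4 (mod 13).
    Then x = 3 + 4·4 = 19, valid modulo lcm(4, 13) = 52: x ≡ 19 (mod 52).
  Combine with x ≡ 0 (mod 19); new modulus lcm = 988.
    Write x = 19 + 52·t and substitute into x ≡ 0 (mod 19): 52·t ≡ 0 − 19 = -19 (mod 19).
    Reduce coefficients mod 19: 14·t ≡ 0 (mod 19).
    The inverse of 14 mod 19 is 15 (since 14·15 = 210 = 11·19 + 1), so t ≡ 15·0 = 0 ≡ 0 (mod 19).
    Then x = 19 + 52·0 = 19, valid modulo lcm(52, 19) = 988: x ≡ 19 (mod 988).
  Combine with x ≡ 4 (mod 5); new modulus lcm = 4940.
    Write x = 19 + 988·t and substitute into x ≡ 4 (mod 5): 988·t ≡ 4 − 19 = -15 (mod 5).
    Reduce coefficients mod 5: 3·t ≡ 0 (mod 5).
    The inverse of 3 mod 5 is 2 (since 3·2 = 6 = 1·5 + 1), so t ≡ 2·0 = 0 ≡ 0 (mod 5).
    Then x = 19 + 988·0 = 19, valid modulo lcm(988, 5) = 4940: x ≡ 19 (mod 4940).
  Combine with x ≡ 1 (mod 3); new modulus lcm = 14820.
    Write x = 19 + 4940·t and substitute into x ≡ 1 (mod 3): 4940·t ≡ 1 − 19 = -18 (mod 3).
    Reduce coefficients mod 3: 2·t ≡ 0 (mod 3).
    The inverse of 2 mod 3 is 2 (since 2·2 = 4 = 1·3 + 1), so t ≡ 2·0 = 0 ≡ 0 (mod 3).
    Then x = 19 + 4940·0 = 19, valid modulo lcm(4940, 3) = 14820: x ≡ 19 (mod 14820).
Verify against each original: 19 mod 4 = 3, 19 mod 13 = 6, 19 mod 19 = 0, 19 mod 5 = 4, 19 mod 3 = 1.

x ≡ 19 (mod 14820).


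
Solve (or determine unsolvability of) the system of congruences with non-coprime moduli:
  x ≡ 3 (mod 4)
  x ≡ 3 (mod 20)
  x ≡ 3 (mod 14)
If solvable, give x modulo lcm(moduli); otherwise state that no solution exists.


Moduli 4, 20, 14 are not pairwise coprime, so CRT works modulo lcm(m_i) when all pairwise compatibility conditions hold.
Pairwise compatibility: gcd(m_i, m_j) must divide a_i - a_j for every pair.
Merge one congruence at a time:
  Start: x ≡ 3 (mod 4).
  Combine with x ≡ 3 (mod 20): gcd(4, 20) = 4; 3 - 3 = 0, which IS divisible by 4, so compatible.
    Write x = 3 + 4·t and substitute into x ≡ 3 (mod 20): 4·t ≡ 3 − 3 = 0 (mod 20).
    Divide the congruence (and modulus) by g = 4: 1·t ≡ 0 (mod 5).
    So t ≡ 0 (mod 5).
    Then x = 3 + 4·0 = 3, valid modulo lcm(4, 20) = 20: x ≡ 3 (mod 20).
  Combine with x ≡ 3 (mod 14): gcd(20, 14) = 2; 3 - 3 = 0, which IS divisible by 2, so compatible.
    Write x = 3 + 20·t and substitute into x ≡ 3 (mod 14): 20·t ≡ 3 − 3 = 0 (mod 14).
    Divide the congruence (and modulus) by g = 2: 10·t ≡ 0 (mod 7).
    Reduce coefficients mod 7: 3·t ≡ 0 (mod 7).
    The inverse of 3 mod 7 is 5 (since 3·5 = 15 = 2·7 + 1), so t ≡ 5·0 = 0 ≡ 0 (mod 7).
    Then x = 3 + 20·0 = 3, valid modulo lcm(20, 14) = 140: x ≡ 3 (mod 140).
Verify: 3 mod 4 = 3, 3 mod 20 = 3, 3 mod 14 = 3.

x ≡ 3 (mod 140).


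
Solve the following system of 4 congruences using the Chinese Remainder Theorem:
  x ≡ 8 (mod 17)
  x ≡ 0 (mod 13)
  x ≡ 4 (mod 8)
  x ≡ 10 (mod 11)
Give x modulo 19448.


Product of moduli M = 17 · 13 · 8 · 11 = 19448.
Merge one congruence at a time:
  Start: x ≡ 8 (mod 17).
  Combine with x ≡ 0 (mod 13); new modulus lcm = 221.
    Write x = 8 + 17·t and substitute into x ≡ 0 (mod 13): 17·t ≡ 0 − 8 = -8 (mod 13).
    Reduce coefficients mod 13: 4·t ≡ 5 (mod 13).
    The inverse of 4 mod 13 is 10 (since 4·10 = 40 = 3·13 + 1), so t ≡ 10·5 = 50 ≡ 11 (mod 13).
    Then x = 8 + 17·11 = 195, valid modulo lcm(17, 13) = 221: x ≡ 195 (mod 221).
  Combine with x ≡ 4 (mod 8); new modulus lcm = 1768.
    Write x = 195 + 221·t and substitute into x ≡ 4 (mod 8): 221·t ≡ 4 − 195 = -191 (mod 8).
    Reduce coefficients mod 8: 5·t ≡ 1 (mod 8).
    The inverse of 5 mod 8 is 5 (since 5·5 = 25 = 3·8 + 1), so t ≡ 5·1 = 5 ≡ 5 (mod 8).
    Then x = 195 + 221·5 = 1300, valid modulo lcm(221, 8) = 1768: x ≡ 1300 (mod 1768).
  Combine with x ≡ 10 (mod 11); new modulus lcm = 19448.
    Write x = 1300 + 1768·t and substitute into x ≡ 10 (mod 11): 1768·t ≡ 10 − 1300 = -1290 (mod 11).
    Reduce coefficients mod 11: 8·t ≡ 8 (mod 11).
    The inverse of 8 mod 11 is 7 (since 8·7 = 56 = 5·11 + 1), so t ≡ 7·8 = 56 ≡ 1 (mod 11).
    Then x = 1300 + 1768·1 = 3068, valid modulo lcm(1768, 11) = 19448: x ≡ 3068 (mod 19448).
Verify against each original: 3068 mod 17 = 8, 3068 mod 13 = 0, 3068 mod 8 = 4, 3068 mod 11 = 10.

x ≡ 3068 (mod 19448).


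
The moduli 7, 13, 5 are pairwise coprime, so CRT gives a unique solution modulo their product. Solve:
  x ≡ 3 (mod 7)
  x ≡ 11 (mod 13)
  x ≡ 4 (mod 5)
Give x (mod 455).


Moduli 7, 13, 5 are pairwise coprime; by CRT there is a unique solution modulo M = 7 · 13 · 5 = 455.
Solve pairwise, accumulating the modulus:
  Start with x ≡ 3 (mod 7).
  Combine with x ≡ 11 (mod 13): since gcd(7, 13) = 1, we get a unique residue mod 91.
    Write x = 3 + 7·t and substitute into x ≡ 11 (mod 13): 7·t ≡ 11 − 3 = 8 (mod 13).
    The inverse of 7 mod 13 is 2 (since 7·2 = 14 = 1·13 + 1), so t ≡ 2·8 = 16 ≡ 3 (mod 13).
    Then x = 3 + 7·3 = 24, valid modulo lcm(7, 13) = 91: x ≡ 24 (mod 91).
  Combine with x ≡ 4 (mod 5): since gcd(91, 5) = 1, we get a unique residue mod 455.
    Write x = 24 + 91·t and substitute into x ≡ 4 (mod 5): 91·t ≡ 4 − 24 = -20 (mod 5).
    Reduce coefficients mod 5: 1·t ≡ 0 (mod 5).
    So t ≡ 0 (mod 5).
    Then x = 24 + 91·0 = 24, valid modulo lcm(91, 5) = 455: x ≡ 24 (mod 455).
Verify: 24 mod 7 = 3 ✓, 24 mod 13 = 11 ✓, 24 mod 5 = 4 ✓.

x ≡ 24 (mod 455).


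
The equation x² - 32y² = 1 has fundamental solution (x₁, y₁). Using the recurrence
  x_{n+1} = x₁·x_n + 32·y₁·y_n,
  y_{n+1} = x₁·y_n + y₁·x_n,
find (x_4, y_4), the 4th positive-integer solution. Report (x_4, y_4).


Step 1: Find the fundamental solution (x₁, y₁) of x² - 32y² = 1.
  Expand √32 as a continued fraction. a₀ = ⌊√32⌋ = 5; iterate m_{k+1} = d_k·a_k − m_k, d_{k+1} = (32 − m_{k+1}²)/d_k, a_{k+1} = ⌊(a₀ + m_{k+1})/d_{k+1}⌋ (starting m₀ = 0, d₀ = 1), with convergents p_k = a_k·p_{k-1} + p_{k-2}, q_k = a_k·q_{k-1} + q_{k-2} (p₋₁ = 1, q₋₁ = 0):
  k = 0: a₀ = 5; p₀/q₀ = 5/1; p₀² − 32·q₀² = 25 − 32 = -7.
  k = 1: m = 5, d = 7, a = ⌊(5 + 5)/7⌋ = 1; p/q = (1·5 + 1)/(1·1 + 0) = 6/1; p² − 32·q² = 36 − 32 = 4.
  k = 2: m = 2, d = 4, a = ⌊(5 + 2)/4⌋ = 1; p/q = (1·6 + 5)/(1·1 + 1) = 11/2; p² − 32·q² = 121 − 128 = -7.
  k = 3: m = 2, d = 7, a = ⌊(5 + 2)/7⌋ = 1; p/q = (1·11 + 6)/(1·2 + 1) = 17/3; p² − 32·q² = 289 − 288 = 1.
  The first convergent with p² − 32·q² = 1 gives the fundamental solution (x₁, y₁) = (17, 3).
Step 2: Apply the recurrence (x_{n+1}, y_{n+1}) = (x₁x_n + 32y₁y_n, x₁y_n + y₁x_n) repeatedly.
  From (x_1, y_1) = (17, 3): x_2 = 17·17 + 32·3·3 = 577; y_2 = 17·3 + 3·17 = 102.
  From (x_2, y_2) = (577, 102): x_3 = 17·577 + 32·3·102 = 19601; y_3 = 17·102 + 3·577 = 3465.
  From (x_3, y_3) = (19601, 3465): x_4 = 17·19601 + 32·3·3465 = 665857; y_4 = 17·3465 + 3·19601 = 117708.
Step 3: Verify x_4² - 32·y_4² = 443365544449 - 443365544448 = 1 (should be 1). ✓

(x_1, y_1) = (17, 3); (x_4, y_4) = (665857, 117708).
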